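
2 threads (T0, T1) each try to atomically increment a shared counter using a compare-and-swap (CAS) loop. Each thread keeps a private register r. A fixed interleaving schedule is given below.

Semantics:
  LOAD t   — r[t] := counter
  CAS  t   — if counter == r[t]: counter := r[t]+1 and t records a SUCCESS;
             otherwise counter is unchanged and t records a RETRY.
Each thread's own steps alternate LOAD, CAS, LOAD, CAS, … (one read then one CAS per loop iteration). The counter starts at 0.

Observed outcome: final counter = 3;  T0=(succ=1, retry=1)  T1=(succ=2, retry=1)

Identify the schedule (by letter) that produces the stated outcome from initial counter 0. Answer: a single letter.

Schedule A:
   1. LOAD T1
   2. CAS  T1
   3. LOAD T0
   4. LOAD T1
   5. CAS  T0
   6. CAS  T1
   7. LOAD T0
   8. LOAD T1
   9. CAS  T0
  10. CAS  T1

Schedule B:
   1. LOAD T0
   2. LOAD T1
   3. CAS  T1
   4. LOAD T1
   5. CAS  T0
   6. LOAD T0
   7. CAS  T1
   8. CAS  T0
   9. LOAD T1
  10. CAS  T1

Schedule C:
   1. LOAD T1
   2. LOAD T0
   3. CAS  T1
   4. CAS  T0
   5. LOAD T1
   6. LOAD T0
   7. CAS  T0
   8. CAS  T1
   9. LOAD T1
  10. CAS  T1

C

Tracing schedule C:
1. LOAD T1 → mem=0 r[T1]=0 [LOAD]
2. LOAD T0 → mem=0 r[T0]=0 [LOAD]
3. CAS T1 → mem=1 r[T1]=0 [OK]
4. CAS T0 → mem=1 r[T0]=0 [RETRY]
5. LOAD T1 → mem=1 r[T1]=1 [LOAD]
6. LOAD T0 → mem=1 r[T0]=1 [LOAD]
7. CAS T0 → mem=2 r[T0]=1 [OK]
8. CAS T1 → mem=2 r[T1]=1 [RETRY]
9. LOAD T1 → mem=2 r[T1]=2 [LOAD]
10. CAS T1 → mem=3 r[T1]=2 [OK]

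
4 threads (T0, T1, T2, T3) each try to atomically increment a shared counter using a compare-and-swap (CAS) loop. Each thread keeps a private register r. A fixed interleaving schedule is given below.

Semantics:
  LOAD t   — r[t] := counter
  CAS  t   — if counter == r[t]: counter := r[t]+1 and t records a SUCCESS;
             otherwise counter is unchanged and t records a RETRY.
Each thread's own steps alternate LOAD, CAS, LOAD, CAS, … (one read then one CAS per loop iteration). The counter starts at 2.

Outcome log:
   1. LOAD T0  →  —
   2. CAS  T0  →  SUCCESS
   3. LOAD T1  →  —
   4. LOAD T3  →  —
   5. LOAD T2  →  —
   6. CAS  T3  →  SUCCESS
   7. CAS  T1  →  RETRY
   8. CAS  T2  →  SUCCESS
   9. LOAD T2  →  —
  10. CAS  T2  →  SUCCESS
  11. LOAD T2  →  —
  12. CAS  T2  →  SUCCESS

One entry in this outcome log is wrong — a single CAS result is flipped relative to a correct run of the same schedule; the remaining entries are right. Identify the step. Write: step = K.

step = 8

Correct run:
[1] T0.load  rd  (counter 2, T0.r 2)
[2] T0.cas  hit  (counter 3, T0.r 2)
[3] T1.load  rd  (counter 3, T1.r 3)
[4] T3.load  rd  (counter 3, T3.r 3)
[5] T2.load  rd  (counter 3, T2.r 3)
[6] T3.cas  hit  (counter 4, T3.r 3)
[7] T1.cas  miss  (counter 4, T1.r 3)
[8] T2.cas  miss  (counter 4, T2.r 3)
[9] T2.load  rd  (counter 4, T2.r 4)
[10] T2.cas  hit  (counter 5, T2.r 4)
[11] T2.load  rd  (counter 5, T2.r 5)
[12] T2.cas  hit  (counter 6, T2.r 5)
Flip is step 8.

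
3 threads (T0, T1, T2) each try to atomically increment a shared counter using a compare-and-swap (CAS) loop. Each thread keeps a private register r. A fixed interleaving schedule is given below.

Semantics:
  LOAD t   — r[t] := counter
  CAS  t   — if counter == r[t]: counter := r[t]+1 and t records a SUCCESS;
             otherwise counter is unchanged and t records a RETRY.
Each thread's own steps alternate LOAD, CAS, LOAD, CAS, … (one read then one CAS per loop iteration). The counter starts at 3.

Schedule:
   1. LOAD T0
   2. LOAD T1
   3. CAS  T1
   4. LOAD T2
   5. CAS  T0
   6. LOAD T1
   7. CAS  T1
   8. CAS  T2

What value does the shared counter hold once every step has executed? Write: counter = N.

1. LOAD T0 → mem=3 r[T0]=3 [LOAD]
2. LOAD T1 → mem=3 r[T1]=3 [LOAD]
3. CAS T1 → mem=4 r[T1]=3 [OK]
4. LOAD T2 → mem=4 r[T2]=4 [LOAD]
5. CAS T0 → mem=4 r[T0]=3 [RETRY]
6. LOAD T1 → mem=4 r[T1]=4 [LOAD]
7. CAS T1 → mem=5 r[T1]=4 [OK]
8. CAS T2 → mem=5 r[T2]=4 [RETRY]

counter = 5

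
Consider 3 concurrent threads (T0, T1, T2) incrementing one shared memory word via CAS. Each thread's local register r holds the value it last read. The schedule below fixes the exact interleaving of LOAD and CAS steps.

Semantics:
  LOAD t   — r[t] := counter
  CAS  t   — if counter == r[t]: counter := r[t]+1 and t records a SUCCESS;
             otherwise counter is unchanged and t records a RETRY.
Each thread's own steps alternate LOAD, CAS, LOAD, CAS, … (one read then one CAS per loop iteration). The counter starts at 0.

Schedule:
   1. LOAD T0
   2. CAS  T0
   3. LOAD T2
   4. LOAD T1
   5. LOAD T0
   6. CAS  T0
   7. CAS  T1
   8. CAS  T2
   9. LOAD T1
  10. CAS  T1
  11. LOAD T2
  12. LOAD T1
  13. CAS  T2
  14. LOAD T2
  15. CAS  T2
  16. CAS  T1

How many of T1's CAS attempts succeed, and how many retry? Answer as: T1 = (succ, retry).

T1 = (1, 2)

T0 LOAD — after: cnt=0, r=0 — load
T0 CAS — after: cnt=1, r=0 — ok
T2 LOAD — after: cnt=1, r=1 — load
T1 LOAD — after: cnt=1, r=1 — load
T0 LOAD — after: cnt=1, r=1 — load
T0 CAS — after: cnt=2, r=1 — ok
T1 CAS — after: cnt=2, r=1 — retry
T2 CAS — after: cnt=2, r=1 — retry
T1 LOAD — after: cnt=2, r=2 — load
T1 CAS — after: cnt=3, r=2 — ok
T2 LOAD — after: cnt=3, r=3 — load
T1 LOAD — after: cnt=3, r=3 — load
T2 CAS — after: cnt=4, r=3 — ok
T2 LOAD — after: cnt=4, r=4 — load
T2 CAS — after: cnt=5, r=4 — ok
T1 CAS — after: cnt=5, r=3 — retry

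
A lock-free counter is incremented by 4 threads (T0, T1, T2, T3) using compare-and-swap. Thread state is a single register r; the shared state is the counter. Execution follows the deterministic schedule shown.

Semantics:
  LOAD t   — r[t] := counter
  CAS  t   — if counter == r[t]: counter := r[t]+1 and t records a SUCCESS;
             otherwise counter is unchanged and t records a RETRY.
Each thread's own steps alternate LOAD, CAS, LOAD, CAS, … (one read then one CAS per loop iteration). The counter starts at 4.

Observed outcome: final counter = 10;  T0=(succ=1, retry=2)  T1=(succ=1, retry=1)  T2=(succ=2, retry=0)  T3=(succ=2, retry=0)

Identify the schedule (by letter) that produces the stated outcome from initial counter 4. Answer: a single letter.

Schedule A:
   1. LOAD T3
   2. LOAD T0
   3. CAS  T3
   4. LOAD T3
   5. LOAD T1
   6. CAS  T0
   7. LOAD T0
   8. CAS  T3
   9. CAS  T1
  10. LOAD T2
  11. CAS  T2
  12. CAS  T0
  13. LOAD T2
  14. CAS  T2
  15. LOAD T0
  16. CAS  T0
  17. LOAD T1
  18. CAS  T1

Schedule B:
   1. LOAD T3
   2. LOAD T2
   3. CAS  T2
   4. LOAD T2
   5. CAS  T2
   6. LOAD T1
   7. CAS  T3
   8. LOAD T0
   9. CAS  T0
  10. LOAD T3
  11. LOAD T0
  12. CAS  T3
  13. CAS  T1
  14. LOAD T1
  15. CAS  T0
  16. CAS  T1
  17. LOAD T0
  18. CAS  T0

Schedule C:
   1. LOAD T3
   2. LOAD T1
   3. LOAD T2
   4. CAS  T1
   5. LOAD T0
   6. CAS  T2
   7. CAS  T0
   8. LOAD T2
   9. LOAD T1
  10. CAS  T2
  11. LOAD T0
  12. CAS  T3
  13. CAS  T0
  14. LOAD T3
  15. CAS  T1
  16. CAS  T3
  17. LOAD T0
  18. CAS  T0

Run A:
   1) LOAD T3:  M=4  r_T3=4
   2) LOAD T0:  M=4  r_T0=4
   3) CAS  T3:  M=5  r_T3=4 ✓
   4) LOAD T3:  M=5  r_T3=5
   5) LOAD T1:  M=5  r_T1=5
   6) CAS  T0:  M=5  r_T0=4 ✗
   7) LOAD T0:  M=5  r_T0=5
   8) CAS  T3:  M=6  r_T3=5 ✓
   9) CAS  T1:  M=6  r_T1=5 ✗
  10) LOAD T2:  M=6  r_T2=6
  11) CAS  T2:  M=7  r_T2=6 ✓
  12) CAS  T0:  M=7  r_T0=5 ✗
  13) LOAD T2:  M=7  r_T2=7
  14) CAS  T2:  M=8  r_T2=7 ✓
  15) LOAD T0:  M=8  r_T0=8
  16) CAS  T0:  M=9  r_T0=8 ✓
  17) LOAD T1:  M=9  r_T1=9
  18) CAS  T1:  M=10  r_T1=9 ✓

A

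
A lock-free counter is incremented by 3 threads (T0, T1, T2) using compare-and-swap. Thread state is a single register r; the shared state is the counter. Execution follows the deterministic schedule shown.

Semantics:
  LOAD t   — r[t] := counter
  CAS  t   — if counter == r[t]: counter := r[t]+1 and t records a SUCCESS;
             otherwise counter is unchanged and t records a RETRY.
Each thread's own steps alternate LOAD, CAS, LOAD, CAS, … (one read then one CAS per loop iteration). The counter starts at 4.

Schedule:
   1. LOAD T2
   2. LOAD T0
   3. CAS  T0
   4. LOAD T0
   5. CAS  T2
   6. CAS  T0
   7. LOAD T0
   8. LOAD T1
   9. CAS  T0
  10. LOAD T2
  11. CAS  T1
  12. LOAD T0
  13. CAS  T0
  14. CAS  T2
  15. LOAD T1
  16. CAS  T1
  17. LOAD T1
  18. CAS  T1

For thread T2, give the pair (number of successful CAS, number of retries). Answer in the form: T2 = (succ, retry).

T2 = (0, 2)

T2 LOAD — after: cnt=4, r=4 — load
T0 LOAD — after: cnt=4, r=4 — load
T0 CAS — after: cnt=5, r=4 — ok
T0 LOAD — after: cnt=5, r=5 — load
T2 CAS — after: cnt=5, r=4 — retry
T0 CAS — after: cnt=6, r=5 — ok
T0 LOAD — after: cnt=6, r=6 — load
T1 LOAD — after: cnt=6, r=6 — load
T0 CAS — after: cnt=7, r=6 — ok
T2 LOAD — after: cnt=7, r=7 — load
T1 CAS — after: cnt=7, r=6 — retry
T0 LOAD — after: cnt=7, r=7 — load
T0 CAS — after: cnt=8, r=7 — ok
T2 CAS — after: cnt=8, r=7 — retry
T1 LOAD — after: cnt=8, r=8 — load
T1 CAS — after: cnt=9, r=8 — ok
T1 LOAD — after: cnt=9, r=9 — load
T1 CAS — after: cnt=10, r=9 — ok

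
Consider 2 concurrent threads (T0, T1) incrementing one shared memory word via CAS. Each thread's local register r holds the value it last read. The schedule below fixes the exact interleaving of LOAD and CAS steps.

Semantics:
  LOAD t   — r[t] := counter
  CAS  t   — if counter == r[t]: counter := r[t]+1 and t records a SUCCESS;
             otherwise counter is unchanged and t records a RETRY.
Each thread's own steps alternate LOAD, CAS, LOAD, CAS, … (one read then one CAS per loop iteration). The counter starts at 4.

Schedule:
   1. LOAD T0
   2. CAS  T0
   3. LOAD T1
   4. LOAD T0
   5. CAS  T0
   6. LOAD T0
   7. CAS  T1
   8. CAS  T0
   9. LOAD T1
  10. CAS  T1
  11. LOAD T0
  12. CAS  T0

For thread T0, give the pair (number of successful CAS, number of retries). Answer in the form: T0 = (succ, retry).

T0 LOAD — after: cnt=4, r=4 — load
T0 CAS — after: cnt=5, r=4 — ok
T1 LOAD — after: cnt=5, r=5 — load
T0 LOAD — after: cnt=5, r=5 — load
T0 CAS — after: cnt=6, r=5 — ok
T0 LOAD — after: cnt=6, r=6 — load
T1 CAS — after: cnt=6, r=5 — retry
T0 CAS — after: cnt=7, r=6 — ok
T1 LOAD — after: cnt=7, r=7 — load
T1 CAS — after: cnt=8, r=7 — ok
T0 LOAD — after: cnt=8, r=8 — load
T0 CAS — after: cnt=9, r=8 — ok

T0 = (4, 0)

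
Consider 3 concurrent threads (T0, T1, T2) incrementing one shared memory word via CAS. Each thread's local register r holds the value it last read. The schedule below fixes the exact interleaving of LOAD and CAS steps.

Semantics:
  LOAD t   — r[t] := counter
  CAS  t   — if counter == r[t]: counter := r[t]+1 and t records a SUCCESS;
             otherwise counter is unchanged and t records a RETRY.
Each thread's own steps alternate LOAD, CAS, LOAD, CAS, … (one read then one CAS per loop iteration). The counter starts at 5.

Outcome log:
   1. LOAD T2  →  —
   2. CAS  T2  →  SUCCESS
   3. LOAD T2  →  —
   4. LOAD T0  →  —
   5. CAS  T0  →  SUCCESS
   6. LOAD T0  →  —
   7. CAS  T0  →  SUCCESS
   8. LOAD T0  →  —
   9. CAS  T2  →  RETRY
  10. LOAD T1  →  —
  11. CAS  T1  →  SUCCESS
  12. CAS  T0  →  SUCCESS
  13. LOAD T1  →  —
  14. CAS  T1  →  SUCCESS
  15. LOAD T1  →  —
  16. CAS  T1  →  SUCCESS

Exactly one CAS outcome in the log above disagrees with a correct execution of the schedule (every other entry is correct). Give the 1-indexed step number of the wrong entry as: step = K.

Re-executing:
T2 LOAD — after: cnt=5, r=5 — load
T2 CAS — after: cnt=6, r=5 — ok
T2 LOAD — after: cnt=6, r=6 — load
T0 LOAD — after: cnt=6, r=6 — load
T0 CAS — after: cnt=7, r=6 — ok
T0 LOAD — after: cnt=7, r=7 — load
T0 CAS — after: cnt=8, r=7 — ok
T0 LOAD — after: cnt=8, r=8 — load
T2 CAS — after: cnt=8, r=6 — retry
T1 LOAD — after: cnt=8, r=8 — load
T1 CAS — after: cnt=9, r=8 — ok
T0 CAS — after: cnt=9, r=8 — retry
T1 LOAD — after: cnt=9, r=9 — load
T1 CAS — after: cnt=10, r=9 — ok
T1 LOAD — after: cnt=10, r=10 — load
T1 CAS — after: cnt=11, r=10 — ok
Flip is step 12.

step = 12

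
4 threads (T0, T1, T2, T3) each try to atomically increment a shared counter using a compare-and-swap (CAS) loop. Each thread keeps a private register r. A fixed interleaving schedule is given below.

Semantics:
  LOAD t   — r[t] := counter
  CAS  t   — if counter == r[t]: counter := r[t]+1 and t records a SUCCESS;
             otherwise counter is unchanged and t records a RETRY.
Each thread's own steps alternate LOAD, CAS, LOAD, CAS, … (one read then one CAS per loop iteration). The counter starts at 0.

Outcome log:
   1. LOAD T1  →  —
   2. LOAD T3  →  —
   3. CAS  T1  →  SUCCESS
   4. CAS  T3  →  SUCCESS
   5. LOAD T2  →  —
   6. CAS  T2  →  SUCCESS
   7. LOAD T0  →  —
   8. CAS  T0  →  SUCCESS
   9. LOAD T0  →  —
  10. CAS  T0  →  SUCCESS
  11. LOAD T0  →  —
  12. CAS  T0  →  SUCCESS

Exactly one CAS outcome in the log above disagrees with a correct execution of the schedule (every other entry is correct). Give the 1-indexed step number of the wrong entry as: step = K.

Re-executing:
T1 LOAD — after: cnt=0, r=0 — load
T3 LOAD — after: cnt=0, r=0 — load
T1 CAS — after: cnt=1, r=0 — ok
T3 CAS — after: cnt=1, r=0 — retry
T2 LOAD — after: cnt=1, r=1 — load
T2 CAS — after: cnt=2, r=1 — ok
T0 LOAD — after: cnt=2, r=2 — load
T0 CAS — after: cnt=3, r=2 — ok
T0 LOAD — after: cnt=3, r=3 — load
T0 CAS — after: cnt=4, r=3 — ok
T0 LOAD — after: cnt=4, r=4 — load
T0 CAS — after: cnt=5, r=4 — ok
Flip is step 4.

step = 4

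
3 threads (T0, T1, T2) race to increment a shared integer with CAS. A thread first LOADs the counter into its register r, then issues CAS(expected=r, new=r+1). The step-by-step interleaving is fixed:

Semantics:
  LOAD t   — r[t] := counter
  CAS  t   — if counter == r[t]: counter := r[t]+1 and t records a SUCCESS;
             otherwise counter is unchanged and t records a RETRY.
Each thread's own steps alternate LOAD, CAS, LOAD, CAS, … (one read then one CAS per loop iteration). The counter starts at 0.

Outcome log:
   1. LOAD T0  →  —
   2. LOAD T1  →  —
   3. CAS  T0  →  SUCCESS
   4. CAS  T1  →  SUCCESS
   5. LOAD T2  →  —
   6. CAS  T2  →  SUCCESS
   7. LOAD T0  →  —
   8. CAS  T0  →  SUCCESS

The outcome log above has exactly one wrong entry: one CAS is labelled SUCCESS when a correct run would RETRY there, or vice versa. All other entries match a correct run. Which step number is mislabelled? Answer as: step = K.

Correct run:
step 1: T0 LOAD ⇒ load; ctr=0 reg=0
step 2: T1 LOAD ⇒ load; ctr=0 reg=0
step 3: T0 CAS ⇒ ok; ctr=1 reg=0
step 4: T1 CAS ⇒ retry; ctr=1 reg=0
step 5: T2 LOAD ⇒ load; ctr=1 reg=1
step 6: T2 CAS ⇒ ok; ctr=2 reg=1
step 7: T0 LOAD ⇒ load; ctr=2 reg=2
step 8: T0 CAS ⇒ ok; ctr=3 reg=2
Mismatch at 4.

step = 4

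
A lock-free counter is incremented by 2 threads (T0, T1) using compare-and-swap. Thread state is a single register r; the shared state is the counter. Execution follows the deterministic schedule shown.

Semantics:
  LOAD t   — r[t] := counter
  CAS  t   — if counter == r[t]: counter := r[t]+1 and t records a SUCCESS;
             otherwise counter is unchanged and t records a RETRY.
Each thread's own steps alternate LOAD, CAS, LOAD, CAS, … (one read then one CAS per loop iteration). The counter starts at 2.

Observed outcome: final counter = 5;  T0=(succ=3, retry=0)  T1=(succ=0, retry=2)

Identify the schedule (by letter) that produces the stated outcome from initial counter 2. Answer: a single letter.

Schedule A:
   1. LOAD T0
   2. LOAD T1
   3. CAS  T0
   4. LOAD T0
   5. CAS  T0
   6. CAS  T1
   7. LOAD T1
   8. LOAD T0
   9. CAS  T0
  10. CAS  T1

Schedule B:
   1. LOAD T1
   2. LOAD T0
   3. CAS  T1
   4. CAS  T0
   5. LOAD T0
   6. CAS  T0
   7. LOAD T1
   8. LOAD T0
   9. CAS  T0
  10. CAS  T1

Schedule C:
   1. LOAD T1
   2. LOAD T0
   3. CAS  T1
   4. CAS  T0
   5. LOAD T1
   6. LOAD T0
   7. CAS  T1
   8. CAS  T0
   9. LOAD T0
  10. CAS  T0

Run A:
T0 LOAD — after: cnt=2, r=2 — load
T1 LOAD — after: cnt=2, r=2 — load
T0 CAS — after: cnt=3, r=2 — ok
T0 LOAD — after: cnt=3, r=3 — load
T0 CAS — after: cnt=4, r=3 — ok
T1 CAS — after: cnt=4, r=2 — retry
T1 LOAD — after: cnt=4, r=4 — load
T0 LOAD — after: cnt=4, r=4 — load
T0 CAS — after: cnt=5, r=4 — ok
T1 CAS — after: cnt=5, r=4 — retry

A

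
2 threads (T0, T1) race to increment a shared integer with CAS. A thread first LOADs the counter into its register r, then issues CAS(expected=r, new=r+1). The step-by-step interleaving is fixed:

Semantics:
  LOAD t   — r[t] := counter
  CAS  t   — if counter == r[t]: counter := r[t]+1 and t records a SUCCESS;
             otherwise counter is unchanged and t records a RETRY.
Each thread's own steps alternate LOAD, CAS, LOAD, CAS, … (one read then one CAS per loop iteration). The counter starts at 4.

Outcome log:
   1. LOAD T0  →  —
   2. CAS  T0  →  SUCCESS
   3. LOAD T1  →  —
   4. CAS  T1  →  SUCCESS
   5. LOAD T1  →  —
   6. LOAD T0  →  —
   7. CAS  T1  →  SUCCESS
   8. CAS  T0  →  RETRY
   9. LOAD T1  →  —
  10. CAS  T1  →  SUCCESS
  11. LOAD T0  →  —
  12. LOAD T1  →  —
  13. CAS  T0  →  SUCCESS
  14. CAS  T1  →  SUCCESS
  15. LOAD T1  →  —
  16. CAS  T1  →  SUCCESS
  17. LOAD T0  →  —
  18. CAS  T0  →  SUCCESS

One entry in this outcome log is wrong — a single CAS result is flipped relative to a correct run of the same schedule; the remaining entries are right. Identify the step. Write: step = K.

step = 14

Re-executing:
step 1: T0 LOAD ⇒ load; ctr=4 reg=4
step 2: T0 CAS ⇒ ok; ctr=5 reg=4
step 3: T1 LOAD ⇒ load; ctr=5 reg=5
step 4: T1 CAS ⇒ ok; ctr=6 reg=5
step 5: T1 LOAD ⇒ load; ctr=6 reg=6
step 6: T0 LOAD ⇒ load; ctr=6 reg=6
step 7: T1 CAS ⇒ ok; ctr=7 reg=6
step 8: T0 CAS ⇒ retry; ctr=7 reg=6
step 9: T1 LOAD ⇒ load; ctr=7 reg=7
step 10: T1 CAS ⇒ ok; ctr=8 reg=7
step 11: T0 LOAD ⇒ load; ctr=8 reg=8
step 12: T1 LOAD ⇒ load; ctr=8 reg=8
step 13: T0 CAS ⇒ ok; ctr=9 reg=8
step 14: T1 CAS ⇒ retry; ctr=9 reg=8
step 15: T1 LOAD ⇒ load; ctr=9 reg=9
step 16: T1 CAS ⇒ ok; ctr=10 reg=9
step 17: T0 LOAD ⇒ load; ctr=10 reg=10
step 18: T0 CAS ⇒ ok; ctr=11 reg=10
Flip is step 14.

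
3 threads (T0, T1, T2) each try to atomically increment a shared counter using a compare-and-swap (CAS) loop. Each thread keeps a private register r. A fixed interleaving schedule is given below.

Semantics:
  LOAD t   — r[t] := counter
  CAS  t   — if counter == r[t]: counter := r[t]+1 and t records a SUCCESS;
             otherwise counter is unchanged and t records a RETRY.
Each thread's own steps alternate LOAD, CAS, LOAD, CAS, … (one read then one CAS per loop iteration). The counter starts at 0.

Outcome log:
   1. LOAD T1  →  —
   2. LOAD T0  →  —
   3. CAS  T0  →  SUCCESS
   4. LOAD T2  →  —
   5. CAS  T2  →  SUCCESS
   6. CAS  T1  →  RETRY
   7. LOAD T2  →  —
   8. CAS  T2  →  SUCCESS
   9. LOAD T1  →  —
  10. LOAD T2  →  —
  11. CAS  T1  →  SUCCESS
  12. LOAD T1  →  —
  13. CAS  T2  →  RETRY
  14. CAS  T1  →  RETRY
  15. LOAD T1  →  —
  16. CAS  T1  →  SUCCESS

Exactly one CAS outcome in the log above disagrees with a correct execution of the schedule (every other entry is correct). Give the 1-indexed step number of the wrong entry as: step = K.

step = 14

Re-executing:
#1 T1 reads 0
#2 T0 reads 0
#3 T0 CAS(0→1) writes; counter now 1
#4 T2 reads 1
#5 T2 CAS(1→2) writes; counter now 2
#6 T1 CAS(0→1) fails; counter now 2
#7 T2 reads 2
#8 T2 CAS(2→3) writes; counter now 3
#9 T1 reads 3
#10 T2 reads 3
#11 T1 CAS(3→4) writes; counter now 4
#12 T1 reads 4
#13 T2 CAS(3→4) fails; counter now 4
#14 T1 CAS(4→5) writes; counter now 5
#15 T1 reads 5
#16 T1 CAS(5→6) writes; counter now 6
Log disagrees first at step 14.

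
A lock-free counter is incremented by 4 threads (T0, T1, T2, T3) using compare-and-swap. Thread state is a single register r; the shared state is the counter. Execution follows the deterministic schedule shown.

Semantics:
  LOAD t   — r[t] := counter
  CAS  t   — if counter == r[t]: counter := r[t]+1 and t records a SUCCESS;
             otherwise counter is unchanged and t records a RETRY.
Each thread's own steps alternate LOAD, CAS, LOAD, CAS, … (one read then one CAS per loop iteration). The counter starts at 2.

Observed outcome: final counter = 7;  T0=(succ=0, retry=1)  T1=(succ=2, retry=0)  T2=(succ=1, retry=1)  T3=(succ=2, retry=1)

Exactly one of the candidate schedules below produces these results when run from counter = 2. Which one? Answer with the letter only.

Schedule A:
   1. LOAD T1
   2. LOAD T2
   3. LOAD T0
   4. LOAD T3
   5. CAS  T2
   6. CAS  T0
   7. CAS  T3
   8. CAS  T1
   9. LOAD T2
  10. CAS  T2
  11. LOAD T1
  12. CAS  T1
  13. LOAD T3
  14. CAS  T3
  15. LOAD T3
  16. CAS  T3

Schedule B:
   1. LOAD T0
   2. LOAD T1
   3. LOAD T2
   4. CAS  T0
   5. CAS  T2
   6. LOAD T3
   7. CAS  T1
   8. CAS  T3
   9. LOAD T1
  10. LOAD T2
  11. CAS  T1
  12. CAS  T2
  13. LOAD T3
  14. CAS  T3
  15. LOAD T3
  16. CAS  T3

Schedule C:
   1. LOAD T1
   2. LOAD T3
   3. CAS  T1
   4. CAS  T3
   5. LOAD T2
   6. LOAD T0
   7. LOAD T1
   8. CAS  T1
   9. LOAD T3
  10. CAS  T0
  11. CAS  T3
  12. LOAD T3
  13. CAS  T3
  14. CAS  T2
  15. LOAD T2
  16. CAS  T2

C

Simulating candidate C:
step 1: T1 LOAD ⇒ load; ctr=2 reg=2
step 2: T3 LOAD ⇒ load; ctr=2 reg=2
step 3: T1 CAS ⇒ ok; ctr=3 reg=2
step 4: T3 CAS ⇒ retry; ctr=3 reg=2
step 5: T2 LOAD ⇒ load; ctr=3 reg=3
step 6: T0 LOAD ⇒ load; ctr=3 reg=3
step 7: T1 LOAD ⇒ load; ctr=3 reg=3
step 8: T1 CAS ⇒ ok; ctr=4 reg=3
step 9: T3 LOAD ⇒ load; ctr=4 reg=4
step 10: T0 CAS ⇒ retry; ctr=4 reg=3
step 11: T3 CAS ⇒ ok; ctr=5 reg=4
step 12: T3 LOAD ⇒ load; ctr=5 reg=5
step 13: T3 CAS ⇒ ok; ctr=6 reg=5
step 14: T2 CAS ⇒ retry; ctr=6 reg=3
step 15: T2 LOAD ⇒ load; ctr=6 reg=6
step 16: T2 CAS ⇒ ok; ctr=7 reg=6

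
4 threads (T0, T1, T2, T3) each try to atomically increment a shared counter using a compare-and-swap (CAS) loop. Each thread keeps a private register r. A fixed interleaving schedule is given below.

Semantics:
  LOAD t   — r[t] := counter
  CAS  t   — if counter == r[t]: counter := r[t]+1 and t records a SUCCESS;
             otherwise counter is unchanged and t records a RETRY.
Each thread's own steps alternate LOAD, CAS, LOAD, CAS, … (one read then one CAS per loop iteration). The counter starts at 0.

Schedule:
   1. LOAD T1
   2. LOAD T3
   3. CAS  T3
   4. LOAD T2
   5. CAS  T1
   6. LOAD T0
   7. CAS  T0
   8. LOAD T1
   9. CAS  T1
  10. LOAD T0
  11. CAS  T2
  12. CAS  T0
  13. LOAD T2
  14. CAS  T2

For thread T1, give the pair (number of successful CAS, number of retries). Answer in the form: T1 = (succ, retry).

T1 = (1, 1)

#1 T1 reads 0
#2 T3 reads 0
#3 T3 CAS(0→1) writes; counter now 1
#4 T2 reads 1
#5 T1 CAS(0→1) fails; counter now 1
#6 T0 reads 1
#7 T0 CAS(1→2) writes; counter now 2
#8 T1 reads 2
#9 T1 CAS(2→3) writes; counter now 3
#10 T0 reads 3
#11 T2 CAS(1→2) fails; counter now 3
#12 T0 CAS(3→4) writes; counter now 4
#13 T2 reads 4
#14 T2 CAS(4→5) writes; counter now 5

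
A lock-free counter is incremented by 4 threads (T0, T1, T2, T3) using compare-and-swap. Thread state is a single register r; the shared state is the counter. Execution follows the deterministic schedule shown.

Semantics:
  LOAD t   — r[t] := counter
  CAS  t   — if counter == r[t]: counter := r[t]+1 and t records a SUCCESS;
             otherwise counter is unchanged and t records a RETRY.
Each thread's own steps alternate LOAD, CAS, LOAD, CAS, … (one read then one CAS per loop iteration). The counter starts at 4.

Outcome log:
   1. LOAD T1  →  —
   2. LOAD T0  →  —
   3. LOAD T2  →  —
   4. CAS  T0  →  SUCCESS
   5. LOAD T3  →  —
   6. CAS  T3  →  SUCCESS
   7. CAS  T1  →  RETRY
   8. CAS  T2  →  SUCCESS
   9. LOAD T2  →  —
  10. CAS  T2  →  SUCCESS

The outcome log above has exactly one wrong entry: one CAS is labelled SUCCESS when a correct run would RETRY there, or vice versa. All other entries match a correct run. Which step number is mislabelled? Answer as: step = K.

Re-executing:
T1 LOAD — after: cnt=4, r=4 — load
T0 LOAD — after: cnt=4, r=4 — load
T2 LOAD — after: cnt=4, r=4 — load
T0 CAS — after: cnt=5, r=4 — ok
T3 LOAD — after: cnt=5, r=5 — load
T3 CAS — after: cnt=6, r=5 — ok
T1 CAS — after: cnt=6, r=4 — retry
T2 CAS — after: cnt=6, r=4 — retry
T2 LOAD — after: cnt=6, r=6 — load
T2 CAS — after: cnt=7, r=6 — ok
Mismatch at 8.

step = 8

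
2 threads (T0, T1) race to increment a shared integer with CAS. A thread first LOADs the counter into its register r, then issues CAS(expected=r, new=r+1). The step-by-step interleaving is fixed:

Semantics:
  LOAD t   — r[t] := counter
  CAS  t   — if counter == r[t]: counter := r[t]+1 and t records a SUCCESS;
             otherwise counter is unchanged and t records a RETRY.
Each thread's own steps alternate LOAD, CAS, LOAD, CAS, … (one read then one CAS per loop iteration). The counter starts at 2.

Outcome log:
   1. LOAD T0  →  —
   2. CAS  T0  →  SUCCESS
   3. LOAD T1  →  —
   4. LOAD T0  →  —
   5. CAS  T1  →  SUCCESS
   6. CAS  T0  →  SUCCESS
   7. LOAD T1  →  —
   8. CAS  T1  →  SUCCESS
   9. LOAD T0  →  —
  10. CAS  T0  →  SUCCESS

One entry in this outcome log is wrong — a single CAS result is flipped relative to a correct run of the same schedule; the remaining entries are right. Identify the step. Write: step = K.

Reference trace:
step 1: T0 LOAD ⇒ load; ctr=2 reg=2
step 2: T0 CAS ⇒ ok; ctr=3 reg=2
step 3: T1 LOAD ⇒ load; ctr=3 reg=3
step 4: T0 LOAD ⇒ load; ctr=3 reg=3
step 5: T1 CAS ⇒ ok; ctr=4 reg=3
step 6: T0 CAS ⇒ retry; ctr=4 reg=3
step 7: T1 LOAD ⇒ load; ctr=4 reg=4
step 8: T1 CAS ⇒ ok; ctr=5 reg=4
step 9: T0 LOAD ⇒ load; ctr=5 reg=5
step 10: T0 CAS ⇒ ok; ctr=6 reg=5
Log disagrees first at step 6.

step = 6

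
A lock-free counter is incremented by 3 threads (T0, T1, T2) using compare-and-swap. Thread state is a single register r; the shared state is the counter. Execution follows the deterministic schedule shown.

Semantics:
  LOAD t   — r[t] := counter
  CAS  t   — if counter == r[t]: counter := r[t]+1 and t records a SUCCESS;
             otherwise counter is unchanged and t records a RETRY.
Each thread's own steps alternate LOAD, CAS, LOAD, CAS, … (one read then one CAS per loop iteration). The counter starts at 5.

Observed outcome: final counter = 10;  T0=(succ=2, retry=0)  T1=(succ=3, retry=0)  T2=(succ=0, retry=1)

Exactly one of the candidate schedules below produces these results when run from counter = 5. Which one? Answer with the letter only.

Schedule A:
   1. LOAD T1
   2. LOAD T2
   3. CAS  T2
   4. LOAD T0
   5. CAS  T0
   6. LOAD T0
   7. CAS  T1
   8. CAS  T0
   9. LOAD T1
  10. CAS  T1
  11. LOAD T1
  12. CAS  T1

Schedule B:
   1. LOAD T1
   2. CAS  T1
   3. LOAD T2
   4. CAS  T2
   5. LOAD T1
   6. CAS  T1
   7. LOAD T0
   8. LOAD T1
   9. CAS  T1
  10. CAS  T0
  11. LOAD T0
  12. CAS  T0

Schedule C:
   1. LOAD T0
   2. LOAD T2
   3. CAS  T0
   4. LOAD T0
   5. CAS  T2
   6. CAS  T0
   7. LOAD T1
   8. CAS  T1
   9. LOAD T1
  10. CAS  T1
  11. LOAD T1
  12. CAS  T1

Run C:
#1 T0 reads 5
#2 T2 reads 5
#3 T0 CAS(5→6) writes; counter now 6
#4 T0 reads 6
#5 T2 CAS(5→6) fails; counter now 6
#6 T0 CAS(6→7) writes; counter now 7
#7 T1 reads 7
#8 T1 CAS(7→8) writes; counter now 8
#9 T1 reads 8
#10 T1 CAS(8→9) writes; counter now 9
#11 T1 reads 9
#12 T1 CAS(9→10) writes; counter now 10

C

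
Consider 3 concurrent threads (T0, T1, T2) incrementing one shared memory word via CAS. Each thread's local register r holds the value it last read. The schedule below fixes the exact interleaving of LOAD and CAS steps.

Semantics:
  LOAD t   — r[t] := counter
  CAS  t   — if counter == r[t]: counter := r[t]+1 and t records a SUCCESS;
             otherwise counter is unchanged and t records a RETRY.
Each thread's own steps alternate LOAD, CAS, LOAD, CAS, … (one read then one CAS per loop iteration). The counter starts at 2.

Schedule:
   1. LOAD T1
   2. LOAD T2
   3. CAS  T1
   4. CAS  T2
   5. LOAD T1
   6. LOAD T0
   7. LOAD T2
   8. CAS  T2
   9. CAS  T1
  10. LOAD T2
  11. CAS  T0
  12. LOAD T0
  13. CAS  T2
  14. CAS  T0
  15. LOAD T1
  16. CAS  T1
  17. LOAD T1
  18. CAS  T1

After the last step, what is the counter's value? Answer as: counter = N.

counter = 7

T1 LOAD — after: cnt=2, r=2 — load
T2 LOAD — after: cnt=2, r=2 — load
T1 CAS — after: cnt=3, r=2 — ok
T2 CAS — after: cnt=3, r=2 — retry
T1 LOAD — after: cnt=3, r=3 — load
T0 LOAD — after: cnt=3, r=3 — load
T2 LOAD — after: cnt=3, r=3 — load
T2 CAS — after: cnt=4, r=3 — ok
T1 CAS — after: cnt=4, r=3 — retry
T2 LOAD — after: cnt=4, r=4 — load
T0 CAS — after: cnt=4, r=3 — retry
T0 LOAD — after: cnt=4, r=4 — load
T2 CAS — after: cnt=5, r=4 — ok
T0 CAS — after: cnt=5, r=4 — retry
T1 LOAD — after: cnt=5, r=5 — load
T1 CAS — after: cnt=6, r=5 — ok
T1 LOAD — after: cnt=6, r=6 — load
T1 CAS — after: cnt=7, r=6 — ok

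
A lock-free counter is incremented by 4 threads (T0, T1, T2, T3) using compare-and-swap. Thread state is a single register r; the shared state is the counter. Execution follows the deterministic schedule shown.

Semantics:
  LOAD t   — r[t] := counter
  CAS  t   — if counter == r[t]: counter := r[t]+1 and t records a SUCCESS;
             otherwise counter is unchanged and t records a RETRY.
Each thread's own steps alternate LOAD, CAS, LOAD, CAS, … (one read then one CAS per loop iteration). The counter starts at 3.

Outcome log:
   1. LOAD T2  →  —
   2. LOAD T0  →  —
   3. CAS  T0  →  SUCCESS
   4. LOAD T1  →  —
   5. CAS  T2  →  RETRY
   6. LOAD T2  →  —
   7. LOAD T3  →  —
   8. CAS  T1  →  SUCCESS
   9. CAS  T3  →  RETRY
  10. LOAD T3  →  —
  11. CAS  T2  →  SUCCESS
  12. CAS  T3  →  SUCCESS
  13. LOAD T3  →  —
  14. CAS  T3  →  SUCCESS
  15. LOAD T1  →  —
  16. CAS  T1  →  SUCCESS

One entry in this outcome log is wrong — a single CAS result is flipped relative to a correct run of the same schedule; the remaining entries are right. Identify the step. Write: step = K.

step = 11

Re-executing:
#1 T2 reads 3
#2 T0 reads 3
#3 T0 CAS(3→4) writes; counter now 4
#4 T1 reads 4
#5 T2 CAS(3→4) fails; counter now 4
#6 T2 reads 4
#7 T3 reads 4
#8 T1 CAS(4→5) writes; counter now 5
#9 T3 CAS(4→5) fails; counter now 5
#10 T3 reads 5
#11 T2 CAS(4→5) fails; counter now 5
#12 T3 CAS(5→6) writes; counter now 6
#13 T3 reads 6
#14 T3 CAS(6→7) writes; counter now 7
#15 T1 reads 7
#16 T1 CAS(7→8) writes; counter now 8
Log disagrees first at step 11.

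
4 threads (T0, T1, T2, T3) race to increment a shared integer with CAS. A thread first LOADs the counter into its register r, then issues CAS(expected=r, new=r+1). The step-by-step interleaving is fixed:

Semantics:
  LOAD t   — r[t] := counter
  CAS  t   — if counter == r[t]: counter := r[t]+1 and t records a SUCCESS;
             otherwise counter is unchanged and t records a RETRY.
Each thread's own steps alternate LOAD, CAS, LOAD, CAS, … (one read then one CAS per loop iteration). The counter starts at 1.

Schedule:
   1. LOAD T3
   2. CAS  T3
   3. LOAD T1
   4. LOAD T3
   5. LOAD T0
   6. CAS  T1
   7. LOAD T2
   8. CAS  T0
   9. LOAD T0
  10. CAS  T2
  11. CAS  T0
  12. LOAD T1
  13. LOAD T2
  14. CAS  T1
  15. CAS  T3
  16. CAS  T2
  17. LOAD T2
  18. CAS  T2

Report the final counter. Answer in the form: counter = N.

counter = 6

   1) LOAD T3:  M=1  r_T3=1
   2) CAS  T3:  M=2  r_T3=1 ✓
   3) LOAD T1:  M=2  r_T1=2
   4) LOAD T3:  M=2  r_T3=2
   5) LOAD T0:  M=2  r_T0=2
   6) CAS  T1:  M=3  r_T1=2 ✓
   7) LOAD T2:  M=3  r_T2=3
   8) CAS  T0:  M=3  r_T0=2 ✗
   9) LOAD T0:  M=3  r_T0=3
  10) CAS  T2:  M=4  r_T2=3 ✓
  11) CAS  T0:  M=4  r_T0=3 ✗
  12) LOAD T1:  M=4  r_T1=4
  13) LOAD T2:  M=4  r_T2=4
  14) CAS  T1:  M=5  r_T1=4 ✓
  15) CAS  T3:  M=5  r_T3=2 ✗
  16) CAS  T2:  M=5  r_T2=4 ✗
  17) LOAD T2:  M=5  r_T2=5
  18) CAS  T2:  M=6  r_T2=5 ✓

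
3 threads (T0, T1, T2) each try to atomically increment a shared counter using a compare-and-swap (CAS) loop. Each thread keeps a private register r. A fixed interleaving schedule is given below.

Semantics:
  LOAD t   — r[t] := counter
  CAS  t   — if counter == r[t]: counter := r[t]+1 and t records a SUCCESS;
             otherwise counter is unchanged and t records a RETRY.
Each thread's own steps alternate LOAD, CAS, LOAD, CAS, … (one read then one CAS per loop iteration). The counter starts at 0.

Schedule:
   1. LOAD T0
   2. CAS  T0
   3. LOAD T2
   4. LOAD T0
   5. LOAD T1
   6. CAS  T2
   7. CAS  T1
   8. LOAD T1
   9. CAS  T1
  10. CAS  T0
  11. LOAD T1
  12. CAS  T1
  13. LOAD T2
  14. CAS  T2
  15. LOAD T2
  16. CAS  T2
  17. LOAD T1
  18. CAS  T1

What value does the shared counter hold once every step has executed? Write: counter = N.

T0 LOAD — after: cnt=0, r=0 — load
T0 CAS — after: cnt=1, r=0 — ok
T2 LOAD — after: cnt=1, r=1 — load
T0 LOAD — after: cnt=1, r=1 — load
T1 LOAD — after: cnt=1, r=1 — load
T2 CAS — after: cnt=2, r=1 — ok
T1 CAS — after: cnt=2, r=1 — retry
T1 LOAD — after: cnt=2, r=2 — load
T1 CAS — after: cnt=3, r=2 — ok
T0 CAS — after: cnt=3, r=1 — retry
T1 LOAD — after: cnt=3, r=3 — load
T1 CAS — after: cnt=4, r=3 — ok
T2 LOAD — after: cnt=4, r=4 — load
T2 CAS — after: cnt=5, r=4 — ok
T2 LOAD — after: cnt=5, r=5 — load
T2 CAS — after: cnt=6, r=5 — ok
T1 LOAD — after: cnt=6, r=6 — load
T1 CAS — after: cnt=7, r=6 — ok

counter = 7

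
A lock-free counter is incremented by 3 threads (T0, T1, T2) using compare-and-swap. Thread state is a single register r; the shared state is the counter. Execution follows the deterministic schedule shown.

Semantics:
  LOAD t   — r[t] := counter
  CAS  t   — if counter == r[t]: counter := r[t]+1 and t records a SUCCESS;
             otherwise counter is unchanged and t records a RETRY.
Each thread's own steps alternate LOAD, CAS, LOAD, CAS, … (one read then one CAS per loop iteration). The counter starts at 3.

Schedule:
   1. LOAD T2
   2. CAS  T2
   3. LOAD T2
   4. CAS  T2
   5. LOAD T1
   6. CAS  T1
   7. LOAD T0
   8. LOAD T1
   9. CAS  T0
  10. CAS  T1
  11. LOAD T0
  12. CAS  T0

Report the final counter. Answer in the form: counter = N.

counter = 8

1. LOAD T2 → mem=3 r[T2]=3 [LOAD]
2. CAS T2 → mem=4 r[T2]=3 [OK]
3. LOAD T2 → mem=4 r[T2]=4 [LOAD]
4. CAS T2 → mem=5 r[T2]=4 [OK]
5. LOAD T1 → mem=5 r[T1]=5 [LOAD]
6. CAS T1 → mem=6 r[T1]=5 [OK]
7. LOAD T0 → mem=6 r[T0]=6 [LOAD]
8. LOAD T1 → mem=6 r[T1]=6 [LOAD]
9. CAS T0 → mem=7 r[T0]=6 [OK]
10. CAS T1 → mem=7 r[T1]=6 [RETRY]
11. LOAD T0 → mem=7 r[T0]=7 [LOAD]
12. CAS T0 → mem=8 r[T0]=7 [OK]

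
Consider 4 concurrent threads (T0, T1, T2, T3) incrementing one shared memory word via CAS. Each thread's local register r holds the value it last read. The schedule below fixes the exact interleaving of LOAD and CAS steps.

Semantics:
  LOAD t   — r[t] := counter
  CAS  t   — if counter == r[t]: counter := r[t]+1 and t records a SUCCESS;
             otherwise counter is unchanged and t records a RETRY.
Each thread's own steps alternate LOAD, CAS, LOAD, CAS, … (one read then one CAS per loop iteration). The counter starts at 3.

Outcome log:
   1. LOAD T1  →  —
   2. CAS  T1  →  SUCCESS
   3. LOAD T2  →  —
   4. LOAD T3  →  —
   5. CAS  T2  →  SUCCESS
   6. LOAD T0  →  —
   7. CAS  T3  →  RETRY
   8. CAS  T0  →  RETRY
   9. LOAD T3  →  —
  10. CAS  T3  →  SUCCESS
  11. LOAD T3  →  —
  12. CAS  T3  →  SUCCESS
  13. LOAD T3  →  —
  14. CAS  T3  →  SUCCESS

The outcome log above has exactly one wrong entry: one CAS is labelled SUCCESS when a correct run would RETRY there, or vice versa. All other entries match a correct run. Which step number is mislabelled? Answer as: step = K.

Reference trace:
[1] T1.load  rd  (counter 3, T1.r 3)
[2] T1.cas  hit  (counter 4, T1.r 3)
[3] T2.load  rd  (counter 4, T2.r 4)
[4] T3.load  rd  (counter 4, T3.r 4)
[5] T2.cas  hit  (counter 5, T2.r 4)
[6] T0.load  rd  (counter 5, T0.r 5)
[7] T3.cas  miss  (counter 5, T3.r 4)
[8] T0.cas  hit  (counter 6, T0.r 5)
[9] T3.load  rd  (counter 6, T3.r 6)
[10] T3.cas  hit  (counter 7, T3.r 6)
[11] T3.load  rd  (counter 7, T3.r 7)
[12] T3.cas  hit  (counter 8, T3.r 7)
[13] T3.load  rd  (counter 8, T3.r 8)
[14] T3.cas  hit  (counter 9, T3.r 8)
Flip is step 8.

step = 8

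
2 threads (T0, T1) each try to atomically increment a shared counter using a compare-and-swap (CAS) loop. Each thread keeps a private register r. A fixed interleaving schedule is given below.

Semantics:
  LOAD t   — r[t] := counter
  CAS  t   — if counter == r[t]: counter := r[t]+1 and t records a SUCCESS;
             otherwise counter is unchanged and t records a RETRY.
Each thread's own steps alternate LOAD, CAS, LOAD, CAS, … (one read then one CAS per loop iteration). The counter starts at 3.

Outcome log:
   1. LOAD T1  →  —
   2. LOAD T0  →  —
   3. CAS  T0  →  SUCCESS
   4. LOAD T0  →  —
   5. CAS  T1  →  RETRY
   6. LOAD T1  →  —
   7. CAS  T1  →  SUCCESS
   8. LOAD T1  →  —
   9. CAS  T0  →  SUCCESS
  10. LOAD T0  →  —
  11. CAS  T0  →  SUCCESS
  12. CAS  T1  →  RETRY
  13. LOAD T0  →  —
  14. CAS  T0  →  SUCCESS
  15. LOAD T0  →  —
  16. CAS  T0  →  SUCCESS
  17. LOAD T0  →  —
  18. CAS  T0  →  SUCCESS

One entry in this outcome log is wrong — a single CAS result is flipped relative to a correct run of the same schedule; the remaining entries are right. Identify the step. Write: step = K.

Re-executing:
[1] T1.load  rd  (counter 3, T1.r 3)
[2] T0.load  rd  (counter 3, T0.r 3)
[3] T0.cas  hit  (counter 4, T0.r 3)
[4] T0.load  rd  (counter 4, T0.r 4)
[5] T1.cas  miss  (counter 4, T1.r 3)
[6] T1.load  rd  (counter 4, T1.r 4)
[7] T1.cas  hit  (counter 5, T1.r 4)
[8] T1.load  rd  (counter 5, T1.r 5)
[9] T0.cas  miss  (counter 5, T0.r 4)
[10] T0.load  rd  (counter 5, T0.r 5)
[11] T0.cas  hit  (counter 6, T0.r 5)
[12] T1.cas  miss  (counter 6, T1.r 5)
[13] T0.load  rd  (counter 6, T0.r 6)
[14] T0.cas  hit  (counter 7, T0.r 6)
[15] T0.load  rd  (counter 7, T0.r 7)
[16] T0.cas  hit  (counter 8, T0.r 7)
[17] T0.load  rd  (counter 8, T0.r 8)
[18] T0.cas  hit  (counter 9, T0.r 8)
Flip is step 9.

step = 9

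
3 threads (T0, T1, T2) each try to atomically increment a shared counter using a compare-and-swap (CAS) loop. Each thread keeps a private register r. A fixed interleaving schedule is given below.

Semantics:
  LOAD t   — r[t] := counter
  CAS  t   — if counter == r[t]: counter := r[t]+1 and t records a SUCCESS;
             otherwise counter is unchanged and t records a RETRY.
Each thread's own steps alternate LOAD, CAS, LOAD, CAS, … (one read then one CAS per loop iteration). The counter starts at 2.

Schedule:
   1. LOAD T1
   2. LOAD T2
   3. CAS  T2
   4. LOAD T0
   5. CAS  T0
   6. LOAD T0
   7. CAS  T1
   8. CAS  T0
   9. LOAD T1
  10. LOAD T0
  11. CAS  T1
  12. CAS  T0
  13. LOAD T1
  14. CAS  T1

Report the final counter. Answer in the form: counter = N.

counter = 7

T1 LOAD — after: cnt=2, r=2 — load
T2 LOAD — after: cnt=2, r=2 — load
T2 CAS — after: cnt=3, r=2 — ok
T0 LOAD — after: cnt=3, r=3 — load
T0 CAS — after: cnt=4, r=3 — ok
T0 LOAD — after: cnt=4, r=4 — load
T1 CAS — after: cnt=4, r=2 — retry
T0 CAS — after: cnt=5, r=4 — ok
T1 LOAD — after: cnt=5, r=5 — load
T0 LOAD — after: cnt=5, r=5 — load
T1 CAS — after: cnt=6, r=5 — ok
T0 CAS — after: cnt=6, r=5 — retry
T1 LOAD — after: cnt=6, r=6 — load
T1 CAS — after: cnt=7, r=6 — ok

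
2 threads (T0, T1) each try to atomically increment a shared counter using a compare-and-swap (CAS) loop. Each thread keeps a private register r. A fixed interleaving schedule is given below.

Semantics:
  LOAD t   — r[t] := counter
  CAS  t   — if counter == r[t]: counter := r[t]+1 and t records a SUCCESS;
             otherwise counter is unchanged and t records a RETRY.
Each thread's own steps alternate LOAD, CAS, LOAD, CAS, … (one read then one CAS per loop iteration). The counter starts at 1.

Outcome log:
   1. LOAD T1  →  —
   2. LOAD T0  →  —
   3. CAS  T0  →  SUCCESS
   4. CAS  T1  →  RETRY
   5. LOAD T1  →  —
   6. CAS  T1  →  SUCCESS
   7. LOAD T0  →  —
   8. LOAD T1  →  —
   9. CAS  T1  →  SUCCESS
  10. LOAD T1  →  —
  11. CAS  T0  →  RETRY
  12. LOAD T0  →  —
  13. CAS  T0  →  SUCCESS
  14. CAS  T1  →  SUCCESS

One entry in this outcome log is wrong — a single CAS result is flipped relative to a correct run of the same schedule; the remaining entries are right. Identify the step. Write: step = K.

step = 14

Reference trace:
   1) LOAD T1:  M=1  r_T1=1
   2) LOAD T0:  M=1  r_T0=1
   3) CAS  T0:  M=2  r_T0=1 ✓
   4) CAS  T1:  M=2  r_T1=1 ✗
   5) LOAD T1:  M=2  r_T1=2
   6) CAS  T1:  M=3  r_T1=2 ✓
   7) LOAD T0:  M=3  r_T0=3
   8) LOAD T1:  M=3  r_T1=3
   9) CAS  T1:  M=4  r_T1=3 ✓
  10) LOAD T1:  M=4  r_T1=4
  11) CAS  T0:  M=4  r_T0=3 ✗
  12) LOAD T0:  M=4  r_T0=4
  13) CAS  T0:  M=5  r_T0=4 ✓
  14) CAS  T1:  M=5  r_T1=4 ✗
Mismatch at 14.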